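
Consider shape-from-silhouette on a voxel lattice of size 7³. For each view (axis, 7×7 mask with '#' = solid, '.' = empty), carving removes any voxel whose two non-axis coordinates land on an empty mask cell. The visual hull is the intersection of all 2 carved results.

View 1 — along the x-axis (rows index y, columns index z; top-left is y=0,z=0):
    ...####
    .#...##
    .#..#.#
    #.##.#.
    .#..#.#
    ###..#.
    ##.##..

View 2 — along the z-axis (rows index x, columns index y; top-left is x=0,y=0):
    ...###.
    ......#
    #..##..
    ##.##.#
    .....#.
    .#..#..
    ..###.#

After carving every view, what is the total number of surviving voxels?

voxel count = 68

initial block: 7^3 = 343
V1 x: intersect with YZ mask (25 set) -- 175 left
V2 z: intersect with XY mask (19 set) -- 68 left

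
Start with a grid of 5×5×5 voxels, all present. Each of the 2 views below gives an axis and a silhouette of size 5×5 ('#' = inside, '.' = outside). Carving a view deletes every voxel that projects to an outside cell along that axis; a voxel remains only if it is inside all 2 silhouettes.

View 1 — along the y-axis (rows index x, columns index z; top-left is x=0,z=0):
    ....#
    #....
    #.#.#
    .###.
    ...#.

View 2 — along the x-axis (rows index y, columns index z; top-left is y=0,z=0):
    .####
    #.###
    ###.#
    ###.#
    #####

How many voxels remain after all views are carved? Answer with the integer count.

start: 5×5×5 = 125 voxels
after view 1 [y-axis, 9 of 25 cells solid] → remaining = 45
after view 2 [x-axis, 21 of 25 cells solid] → remaining = 38

|visual hull| = 38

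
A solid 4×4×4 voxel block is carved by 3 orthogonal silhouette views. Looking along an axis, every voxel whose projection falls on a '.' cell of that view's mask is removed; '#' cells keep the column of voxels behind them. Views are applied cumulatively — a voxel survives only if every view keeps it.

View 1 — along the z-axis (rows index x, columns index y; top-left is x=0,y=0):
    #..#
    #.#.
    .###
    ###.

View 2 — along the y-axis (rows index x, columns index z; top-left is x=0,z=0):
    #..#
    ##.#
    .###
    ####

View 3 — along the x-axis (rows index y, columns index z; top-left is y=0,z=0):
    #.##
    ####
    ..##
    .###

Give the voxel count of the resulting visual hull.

before carving: 64 voxels (4×4×4)
step 1: project along z, AND mask (10/16) → |grid| = 40
step 2: project along y, AND mask (12/16) → |grid| = 31
step 3: project along x, AND mask (12/16) → |grid| = 23

remaining voxels: 23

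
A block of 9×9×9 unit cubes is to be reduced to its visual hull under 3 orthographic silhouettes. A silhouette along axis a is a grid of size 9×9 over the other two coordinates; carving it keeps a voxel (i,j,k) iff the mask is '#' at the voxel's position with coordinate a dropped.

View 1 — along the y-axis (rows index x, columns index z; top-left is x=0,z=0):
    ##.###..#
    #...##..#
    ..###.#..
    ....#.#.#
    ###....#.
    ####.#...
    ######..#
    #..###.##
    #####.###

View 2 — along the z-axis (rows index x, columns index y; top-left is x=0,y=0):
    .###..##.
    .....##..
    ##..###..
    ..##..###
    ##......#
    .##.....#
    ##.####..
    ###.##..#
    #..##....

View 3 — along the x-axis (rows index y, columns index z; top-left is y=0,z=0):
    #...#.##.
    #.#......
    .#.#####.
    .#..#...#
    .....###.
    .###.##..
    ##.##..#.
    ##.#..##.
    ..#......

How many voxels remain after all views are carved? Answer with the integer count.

before carving: 729 voxels (9×9×9)
carve view 1 (along y, XZ-mask fill 47/81): 423 voxels remain
carve view 2 (along z, XY-mask fill 38/81): 202 voxels remain
carve view 3 (along x, YZ-mask fill 34/81): 81 voxels remain

remaining voxels: 81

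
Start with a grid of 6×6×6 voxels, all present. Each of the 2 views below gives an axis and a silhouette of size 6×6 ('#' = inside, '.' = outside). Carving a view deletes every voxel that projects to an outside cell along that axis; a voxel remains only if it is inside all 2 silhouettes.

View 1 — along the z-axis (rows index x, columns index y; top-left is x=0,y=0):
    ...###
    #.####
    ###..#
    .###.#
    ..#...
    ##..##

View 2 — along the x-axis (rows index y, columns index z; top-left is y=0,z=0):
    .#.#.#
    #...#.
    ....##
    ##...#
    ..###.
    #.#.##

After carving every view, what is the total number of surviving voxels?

remaining voxels: 61

initial block: 6^3 = 216
carve view 1 (along z, XY-mask fill 21/36): 126 voxels remain
carve view 2 (along x, YZ-mask fill 17/36): 61 voxels remain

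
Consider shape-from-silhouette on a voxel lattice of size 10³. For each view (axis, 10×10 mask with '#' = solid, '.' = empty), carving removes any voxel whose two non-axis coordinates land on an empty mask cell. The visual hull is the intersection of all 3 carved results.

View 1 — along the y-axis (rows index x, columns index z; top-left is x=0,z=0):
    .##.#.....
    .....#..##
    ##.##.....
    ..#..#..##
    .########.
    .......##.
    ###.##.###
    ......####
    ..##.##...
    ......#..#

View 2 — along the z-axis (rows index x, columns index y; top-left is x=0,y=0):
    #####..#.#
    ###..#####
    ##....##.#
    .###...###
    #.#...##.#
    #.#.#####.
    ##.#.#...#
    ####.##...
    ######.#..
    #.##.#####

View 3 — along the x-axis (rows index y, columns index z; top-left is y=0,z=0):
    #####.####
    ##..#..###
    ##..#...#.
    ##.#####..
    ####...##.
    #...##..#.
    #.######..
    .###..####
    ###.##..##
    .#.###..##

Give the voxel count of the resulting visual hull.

before carving: 1000 voxels (10×10×10)
[1] y-view keeps 42 columns → grid now 420
[2] z-view keeps 64 columns → grid now 251
[3] x-view keeps 63 columns → grid now 157

|visual hull| = 157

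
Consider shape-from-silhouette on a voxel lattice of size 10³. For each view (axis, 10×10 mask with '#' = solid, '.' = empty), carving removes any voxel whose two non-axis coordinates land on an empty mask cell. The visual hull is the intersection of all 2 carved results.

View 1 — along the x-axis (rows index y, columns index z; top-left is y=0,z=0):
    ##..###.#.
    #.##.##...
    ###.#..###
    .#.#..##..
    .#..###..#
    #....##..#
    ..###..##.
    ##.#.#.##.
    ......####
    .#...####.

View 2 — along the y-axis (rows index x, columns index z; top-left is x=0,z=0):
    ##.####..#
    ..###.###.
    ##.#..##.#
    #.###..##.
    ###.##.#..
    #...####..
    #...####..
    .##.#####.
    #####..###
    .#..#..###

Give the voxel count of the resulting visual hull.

full grid |V| = 1000
V1 x: intersect with YZ mask (51 set) -- 510 left
V2 y: intersect with XZ mask (61 set) -- 314 left

voxel count = 314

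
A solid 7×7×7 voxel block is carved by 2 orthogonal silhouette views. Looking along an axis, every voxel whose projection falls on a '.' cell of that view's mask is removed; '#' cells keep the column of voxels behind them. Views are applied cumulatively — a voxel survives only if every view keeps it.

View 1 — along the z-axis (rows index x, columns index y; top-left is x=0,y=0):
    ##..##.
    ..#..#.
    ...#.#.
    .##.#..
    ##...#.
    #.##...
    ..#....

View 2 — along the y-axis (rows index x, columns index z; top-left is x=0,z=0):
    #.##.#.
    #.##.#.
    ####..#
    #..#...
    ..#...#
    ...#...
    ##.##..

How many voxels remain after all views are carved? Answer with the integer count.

remaining voxels: 53

before carving: 343 voxels (7×7×7)
after view 1 [z-axis, 18 of 49 cells solid] → remaining = 126
after view 2 [y-axis, 22 of 49 cells solid] → remaining = 53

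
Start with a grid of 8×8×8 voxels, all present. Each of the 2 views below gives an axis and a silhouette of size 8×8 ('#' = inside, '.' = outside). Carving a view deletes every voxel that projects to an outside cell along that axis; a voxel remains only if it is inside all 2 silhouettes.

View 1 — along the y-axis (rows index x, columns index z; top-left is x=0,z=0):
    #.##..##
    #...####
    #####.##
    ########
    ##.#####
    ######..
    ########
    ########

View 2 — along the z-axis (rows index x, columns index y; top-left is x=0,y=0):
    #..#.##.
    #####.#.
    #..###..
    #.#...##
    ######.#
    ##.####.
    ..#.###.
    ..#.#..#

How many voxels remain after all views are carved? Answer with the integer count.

|visual hull| = 251

before carving: 512 voxels (8×8×8)
V1 y: intersect with XZ mask (54 set) -- 432 left
V2 z: intersect with XY mask (38 set) -- 251 left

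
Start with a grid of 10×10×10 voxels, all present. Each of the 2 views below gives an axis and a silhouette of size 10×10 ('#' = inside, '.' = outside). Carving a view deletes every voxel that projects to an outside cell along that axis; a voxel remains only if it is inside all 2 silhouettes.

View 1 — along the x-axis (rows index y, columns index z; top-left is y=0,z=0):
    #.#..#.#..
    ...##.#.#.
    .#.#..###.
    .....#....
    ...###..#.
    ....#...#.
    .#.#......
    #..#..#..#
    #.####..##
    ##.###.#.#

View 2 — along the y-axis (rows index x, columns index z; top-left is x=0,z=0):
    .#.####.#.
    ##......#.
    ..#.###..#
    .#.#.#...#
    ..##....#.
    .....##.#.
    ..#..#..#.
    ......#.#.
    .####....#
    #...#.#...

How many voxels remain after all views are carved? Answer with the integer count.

initial block: 10^3 = 1000
  1. axis=0 (YZ plane), |mask|=40  ⇒  voxels=400
  2. axis=1 (XZ plane), |mask|=37  ⇒  voxels=155

voxel count = 155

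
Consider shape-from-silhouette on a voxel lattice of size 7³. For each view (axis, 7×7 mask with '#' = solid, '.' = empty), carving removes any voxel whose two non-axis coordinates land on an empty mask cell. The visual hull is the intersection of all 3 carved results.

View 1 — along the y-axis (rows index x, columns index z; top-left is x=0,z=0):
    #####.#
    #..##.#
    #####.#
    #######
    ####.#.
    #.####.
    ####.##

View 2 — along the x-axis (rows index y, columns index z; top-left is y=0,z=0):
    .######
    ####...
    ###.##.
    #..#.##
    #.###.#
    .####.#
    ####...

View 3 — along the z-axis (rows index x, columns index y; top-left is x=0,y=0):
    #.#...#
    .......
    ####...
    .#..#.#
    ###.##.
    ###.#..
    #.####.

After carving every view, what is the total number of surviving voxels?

voxel count = 96

initial block: 7^3 = 343
  1. axis=1 (XZ plane), |mask|=39  ⇒  voxels=273
  2. axis=0 (YZ plane), |mask|=33  ⇒  voxels=190
  3. axis=2 (XY plane), |mask|=24  ⇒  voxels=96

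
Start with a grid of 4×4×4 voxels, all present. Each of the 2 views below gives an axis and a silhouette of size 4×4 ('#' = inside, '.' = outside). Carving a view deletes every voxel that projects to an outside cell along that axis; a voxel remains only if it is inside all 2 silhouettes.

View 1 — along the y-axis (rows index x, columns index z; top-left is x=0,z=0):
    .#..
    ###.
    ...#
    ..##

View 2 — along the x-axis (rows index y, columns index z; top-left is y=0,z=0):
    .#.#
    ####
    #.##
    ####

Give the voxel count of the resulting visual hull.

23 voxels

full grid |V| = 64
[1] y-view keeps 7 columns → grid now 28
[2] x-view keeps 13 columns → grid now 23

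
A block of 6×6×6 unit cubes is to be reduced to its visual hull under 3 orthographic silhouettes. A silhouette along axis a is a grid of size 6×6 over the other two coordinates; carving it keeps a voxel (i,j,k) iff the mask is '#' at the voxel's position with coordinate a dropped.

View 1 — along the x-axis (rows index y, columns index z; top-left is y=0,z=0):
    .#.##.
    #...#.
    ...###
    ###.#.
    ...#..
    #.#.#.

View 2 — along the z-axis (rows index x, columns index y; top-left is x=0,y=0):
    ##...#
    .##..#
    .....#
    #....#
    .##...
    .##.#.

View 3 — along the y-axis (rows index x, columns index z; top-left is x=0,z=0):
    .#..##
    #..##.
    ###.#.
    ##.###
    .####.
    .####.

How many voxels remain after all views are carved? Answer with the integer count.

remaining voxels: 25

start: 6×6×6 = 216 voxels
  1. axis=0 (YZ plane), |mask|=16  ⇒  voxels=96
  2. axis=2 (XY plane), |mask|=14  ⇒  voxels=36
  3. axis=1 (XZ plane), |mask|=23  ⇒  voxels=25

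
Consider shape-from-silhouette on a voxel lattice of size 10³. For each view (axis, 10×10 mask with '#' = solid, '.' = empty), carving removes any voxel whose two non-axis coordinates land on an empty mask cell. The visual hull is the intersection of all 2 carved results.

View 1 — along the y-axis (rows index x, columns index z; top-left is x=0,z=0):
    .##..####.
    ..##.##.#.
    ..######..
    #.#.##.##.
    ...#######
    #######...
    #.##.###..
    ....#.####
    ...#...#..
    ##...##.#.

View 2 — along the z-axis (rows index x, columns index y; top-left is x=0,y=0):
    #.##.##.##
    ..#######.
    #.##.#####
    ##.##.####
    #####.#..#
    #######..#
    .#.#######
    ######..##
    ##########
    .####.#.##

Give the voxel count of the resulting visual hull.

initial block: 10^3 = 1000
carve view 1 (along y, XZ-mask fill 55/100): 550 voxels remain
carve view 2 (along z, XY-mask fill 78/100): 421 voxels remain

remaining voxels: 421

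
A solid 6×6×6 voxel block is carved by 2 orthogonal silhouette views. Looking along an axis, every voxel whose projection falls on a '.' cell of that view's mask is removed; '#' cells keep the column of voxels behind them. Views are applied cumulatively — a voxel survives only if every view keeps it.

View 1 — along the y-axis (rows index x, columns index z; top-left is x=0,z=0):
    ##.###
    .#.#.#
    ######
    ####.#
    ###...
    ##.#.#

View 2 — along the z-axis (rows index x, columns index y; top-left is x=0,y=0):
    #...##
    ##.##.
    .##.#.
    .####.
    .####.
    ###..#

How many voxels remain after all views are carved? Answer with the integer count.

start: 6×6×6 = 216 voxels
step 1: project along y, AND mask (26/36) → |grid| = 156
step 2: project along z, AND mask (22/36) → |grid| = 93

93 voxels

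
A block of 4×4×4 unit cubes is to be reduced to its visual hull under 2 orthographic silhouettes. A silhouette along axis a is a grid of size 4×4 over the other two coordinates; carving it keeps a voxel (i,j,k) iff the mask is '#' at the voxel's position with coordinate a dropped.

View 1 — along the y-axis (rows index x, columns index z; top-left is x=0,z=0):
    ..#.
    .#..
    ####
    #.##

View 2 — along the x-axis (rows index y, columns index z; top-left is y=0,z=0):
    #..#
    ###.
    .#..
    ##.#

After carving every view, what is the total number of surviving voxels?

19 voxels

initial block: 4^3 = 64
[1] y-view keeps 9 columns → grid now 36
[2] x-view keeps 9 columns → grid now 19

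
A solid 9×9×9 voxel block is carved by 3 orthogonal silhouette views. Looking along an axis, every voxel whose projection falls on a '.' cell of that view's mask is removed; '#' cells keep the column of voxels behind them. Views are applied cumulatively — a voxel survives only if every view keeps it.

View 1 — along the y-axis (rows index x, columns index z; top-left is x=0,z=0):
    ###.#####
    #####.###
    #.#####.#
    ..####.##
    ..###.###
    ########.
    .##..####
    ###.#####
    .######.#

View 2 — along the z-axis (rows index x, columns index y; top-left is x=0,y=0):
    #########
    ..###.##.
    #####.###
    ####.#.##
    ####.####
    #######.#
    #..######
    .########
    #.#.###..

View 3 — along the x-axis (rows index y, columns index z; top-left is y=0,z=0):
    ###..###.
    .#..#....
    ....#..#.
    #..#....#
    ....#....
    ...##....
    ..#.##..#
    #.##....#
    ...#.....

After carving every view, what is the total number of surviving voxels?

start: 9×9×9 = 729 voxels
[1] y-view keeps 64 columns → grid now 576
[2] z-view keeps 65 columns → grid now 463
[3] x-view keeps 25 columns → grid now 141

voxel count = 141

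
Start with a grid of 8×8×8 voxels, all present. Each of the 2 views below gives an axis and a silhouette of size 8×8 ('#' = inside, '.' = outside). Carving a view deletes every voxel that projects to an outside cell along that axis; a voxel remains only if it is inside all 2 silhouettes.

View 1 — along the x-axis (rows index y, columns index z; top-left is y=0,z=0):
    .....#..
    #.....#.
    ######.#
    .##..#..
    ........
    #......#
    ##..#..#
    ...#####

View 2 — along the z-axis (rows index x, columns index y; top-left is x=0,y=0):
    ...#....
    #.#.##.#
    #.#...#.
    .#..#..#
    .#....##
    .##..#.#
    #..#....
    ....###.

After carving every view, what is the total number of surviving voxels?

initial block: 8^3 = 512
  1. axis=0 (YZ plane), |mask|=24  ⇒  voxels=192
  2. axis=2 (XY plane), |mask|=24  ⇒  voxels=74

|visual hull| = 74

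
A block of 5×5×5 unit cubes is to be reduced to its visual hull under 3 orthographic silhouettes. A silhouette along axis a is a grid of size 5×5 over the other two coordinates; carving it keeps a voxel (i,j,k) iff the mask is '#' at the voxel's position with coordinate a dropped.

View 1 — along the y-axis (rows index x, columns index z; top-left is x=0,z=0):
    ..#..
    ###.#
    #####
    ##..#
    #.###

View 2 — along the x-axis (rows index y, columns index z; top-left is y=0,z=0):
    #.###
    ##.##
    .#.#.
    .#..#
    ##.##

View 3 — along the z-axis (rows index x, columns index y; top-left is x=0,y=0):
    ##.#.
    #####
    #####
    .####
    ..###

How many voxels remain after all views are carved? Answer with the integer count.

voxel count = 43

initial block: 5^3 = 125
after view 1 [y-axis, 17 of 25 cells solid] → remaining = 85
after view 2 [x-axis, 16 of 25 cells solid] → remaining = 52
after view 3 [z-axis, 20 of 25 cells solid] → remaining = 43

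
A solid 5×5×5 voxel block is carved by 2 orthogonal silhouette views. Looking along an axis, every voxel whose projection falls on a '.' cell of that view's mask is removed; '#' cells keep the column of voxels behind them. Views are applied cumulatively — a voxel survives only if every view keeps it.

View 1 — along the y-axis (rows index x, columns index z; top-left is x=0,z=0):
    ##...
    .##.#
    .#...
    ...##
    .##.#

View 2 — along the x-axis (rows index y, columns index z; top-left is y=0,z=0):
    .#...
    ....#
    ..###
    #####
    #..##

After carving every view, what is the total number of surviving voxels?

29 voxels

initial block: 5^3 = 125
step 1: project along y, AND mask (11/25) → |grid| = 55
step 2: project along x, AND mask (13/25) → |grid| = 29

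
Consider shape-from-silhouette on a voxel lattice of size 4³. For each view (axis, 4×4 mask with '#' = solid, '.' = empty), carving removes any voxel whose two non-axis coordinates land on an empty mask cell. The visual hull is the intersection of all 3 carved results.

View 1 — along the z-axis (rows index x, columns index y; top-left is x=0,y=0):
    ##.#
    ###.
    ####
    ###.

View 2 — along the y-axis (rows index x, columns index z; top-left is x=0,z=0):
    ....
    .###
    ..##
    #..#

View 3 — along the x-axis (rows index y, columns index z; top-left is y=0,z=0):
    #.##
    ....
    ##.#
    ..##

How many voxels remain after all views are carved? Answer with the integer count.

|visual hull| = 13

full grid |V| = 64
step 1: project along z, AND mask (13/16) → |grid| = 52
step 2: project along y, AND mask (7/16) → |grid| = 23
step 3: project along x, AND mask (8/16) → |grid| = 13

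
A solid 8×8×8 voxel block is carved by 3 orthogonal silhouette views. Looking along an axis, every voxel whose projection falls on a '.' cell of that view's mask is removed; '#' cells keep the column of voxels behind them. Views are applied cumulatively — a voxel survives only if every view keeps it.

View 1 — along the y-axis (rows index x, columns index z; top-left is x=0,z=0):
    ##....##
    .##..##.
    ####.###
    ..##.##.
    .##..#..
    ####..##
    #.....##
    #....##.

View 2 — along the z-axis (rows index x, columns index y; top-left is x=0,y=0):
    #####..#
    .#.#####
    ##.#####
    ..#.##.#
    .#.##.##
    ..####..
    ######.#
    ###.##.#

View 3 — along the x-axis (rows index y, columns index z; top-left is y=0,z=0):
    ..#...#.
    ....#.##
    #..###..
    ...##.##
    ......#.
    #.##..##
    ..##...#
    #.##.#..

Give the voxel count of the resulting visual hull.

before carving: 512 voxels (8×8×8)
step 1: project along y, AND mask (34/64) → |grid| = 272
step 2: project along z, AND mask (45/64) → |grid| = 191
step 3: project along x, AND mask (26/64) → |grid| = 79

79 voxels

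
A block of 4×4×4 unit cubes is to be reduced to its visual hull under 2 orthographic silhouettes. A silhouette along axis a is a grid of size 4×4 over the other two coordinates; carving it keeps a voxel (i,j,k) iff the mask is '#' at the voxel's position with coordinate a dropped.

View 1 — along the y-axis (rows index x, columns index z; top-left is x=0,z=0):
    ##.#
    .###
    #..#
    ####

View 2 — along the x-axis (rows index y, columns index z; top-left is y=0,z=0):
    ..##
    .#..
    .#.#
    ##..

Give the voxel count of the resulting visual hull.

remaining voxels: 22

start: 4×4×4 = 64 voxels
V1 y: intersect with XZ mask (12 set) -- 48 left
V2 x: intersect with YZ mask (7 set) -- 22 left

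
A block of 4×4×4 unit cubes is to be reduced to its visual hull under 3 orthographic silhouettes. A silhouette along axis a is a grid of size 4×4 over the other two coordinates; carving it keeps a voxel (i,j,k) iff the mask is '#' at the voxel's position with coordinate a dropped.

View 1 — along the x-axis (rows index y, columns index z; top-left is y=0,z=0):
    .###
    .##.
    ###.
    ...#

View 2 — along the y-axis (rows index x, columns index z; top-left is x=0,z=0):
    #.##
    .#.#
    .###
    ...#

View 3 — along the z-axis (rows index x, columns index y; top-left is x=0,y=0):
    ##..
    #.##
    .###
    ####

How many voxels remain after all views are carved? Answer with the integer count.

before carving: 64 voxels (4×4×4)
step 1: project along x, AND mask (9/16) → |grid| = 36
step 2: project along y, AND mask (9/16) → |grid| = 21
step 3: project along z, AND mask (12/16) → |grid| = 14

remaining voxels: 14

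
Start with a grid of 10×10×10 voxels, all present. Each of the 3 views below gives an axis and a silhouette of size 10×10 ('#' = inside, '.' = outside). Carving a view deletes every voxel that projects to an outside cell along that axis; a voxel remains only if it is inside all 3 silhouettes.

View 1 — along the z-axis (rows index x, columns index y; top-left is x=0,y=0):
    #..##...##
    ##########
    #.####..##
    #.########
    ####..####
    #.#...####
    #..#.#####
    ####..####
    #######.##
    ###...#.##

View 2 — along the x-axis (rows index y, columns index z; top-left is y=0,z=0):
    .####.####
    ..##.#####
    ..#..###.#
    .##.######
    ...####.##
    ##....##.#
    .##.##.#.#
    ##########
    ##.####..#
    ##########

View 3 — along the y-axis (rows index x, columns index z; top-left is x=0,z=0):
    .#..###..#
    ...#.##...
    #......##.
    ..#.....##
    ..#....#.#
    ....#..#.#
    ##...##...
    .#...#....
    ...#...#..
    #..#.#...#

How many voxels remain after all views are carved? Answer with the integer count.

remaining voxels: 180

before carving: 1000 voxels (10×10×10)
carve view 1 (along z, XY-mask fill 75/100): 750 voxels remain
carve view 2 (along x, YZ-mask fill 72/100): 552 voxels remain
carve view 3 (along y, XZ-mask fill 32/100): 180 voxels remain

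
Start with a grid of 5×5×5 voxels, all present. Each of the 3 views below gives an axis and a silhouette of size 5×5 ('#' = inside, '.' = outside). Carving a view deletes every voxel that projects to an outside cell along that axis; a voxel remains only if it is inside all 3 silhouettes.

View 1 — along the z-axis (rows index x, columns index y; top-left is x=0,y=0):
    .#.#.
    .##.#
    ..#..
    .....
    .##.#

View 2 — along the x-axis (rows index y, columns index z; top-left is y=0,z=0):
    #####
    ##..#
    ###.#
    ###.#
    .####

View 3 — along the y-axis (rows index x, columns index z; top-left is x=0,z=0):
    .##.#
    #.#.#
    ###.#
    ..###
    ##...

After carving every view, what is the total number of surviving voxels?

|visual hull| = 21

full grid |V| = 125
[1] z-view keeps 9 columns → grid now 45
[2] x-view keeps 20 columns → grid now 33
[3] y-view keeps 15 columns → grid now 21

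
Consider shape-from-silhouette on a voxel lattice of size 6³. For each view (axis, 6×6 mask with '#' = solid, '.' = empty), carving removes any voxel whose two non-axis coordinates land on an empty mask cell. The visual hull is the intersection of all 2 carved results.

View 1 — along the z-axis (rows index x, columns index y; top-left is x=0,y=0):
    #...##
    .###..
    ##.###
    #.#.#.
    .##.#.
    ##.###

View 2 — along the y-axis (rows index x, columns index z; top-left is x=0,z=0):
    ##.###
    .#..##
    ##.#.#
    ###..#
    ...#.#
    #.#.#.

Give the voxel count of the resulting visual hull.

start: 6×6×6 = 216 voxels
V1 z: intersect with XY mask (22 set) -- 132 left
V2 y: intersect with XZ mask (21 set) -- 77 left

|visual hull| = 77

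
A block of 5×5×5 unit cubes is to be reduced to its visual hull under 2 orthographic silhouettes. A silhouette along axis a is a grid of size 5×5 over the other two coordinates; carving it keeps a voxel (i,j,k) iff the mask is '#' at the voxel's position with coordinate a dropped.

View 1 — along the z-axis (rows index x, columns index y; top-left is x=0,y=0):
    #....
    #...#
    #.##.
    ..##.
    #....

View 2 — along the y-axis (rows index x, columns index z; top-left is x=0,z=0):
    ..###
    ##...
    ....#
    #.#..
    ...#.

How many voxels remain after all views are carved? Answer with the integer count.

15 voxels

before carving: 125 voxels (5×5×5)
after view 1 [z-axis, 9 of 25 cells solid] → remaining = 45
after view 2 [y-axis, 9 of 25 cells solid] → remaining = 15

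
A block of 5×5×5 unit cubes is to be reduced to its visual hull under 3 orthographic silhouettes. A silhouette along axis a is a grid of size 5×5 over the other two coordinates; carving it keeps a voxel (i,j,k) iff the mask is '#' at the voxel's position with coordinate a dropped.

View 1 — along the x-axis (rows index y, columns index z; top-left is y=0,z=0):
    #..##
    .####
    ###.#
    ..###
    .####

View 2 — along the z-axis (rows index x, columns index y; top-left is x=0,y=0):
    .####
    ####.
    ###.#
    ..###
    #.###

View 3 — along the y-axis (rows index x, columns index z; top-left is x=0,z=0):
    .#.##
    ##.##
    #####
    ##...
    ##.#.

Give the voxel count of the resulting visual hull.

voxel count = 46

before carving: 125 voxels (5×5×5)
step 1: project along x, AND mask (18/25) → |grid| = 90
step 2: project along z, AND mask (19/25) → |grid| = 69
step 3: project along y, AND mask (17/25) → |grid| = 46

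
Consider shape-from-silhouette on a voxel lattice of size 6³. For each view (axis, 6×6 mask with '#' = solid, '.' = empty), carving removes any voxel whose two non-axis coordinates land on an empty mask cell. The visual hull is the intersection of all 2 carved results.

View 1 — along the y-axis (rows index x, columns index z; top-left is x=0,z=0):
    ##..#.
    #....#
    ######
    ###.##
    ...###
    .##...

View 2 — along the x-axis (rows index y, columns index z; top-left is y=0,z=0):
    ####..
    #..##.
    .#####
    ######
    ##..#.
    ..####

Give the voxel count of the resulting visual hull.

before carving: 216 voxels (6×6×6)
carve view 1 (along y, XZ-mask fill 21/36): 126 voxels remain
carve view 2 (along x, YZ-mask fill 25/36): 86 voxels remain

86 voxels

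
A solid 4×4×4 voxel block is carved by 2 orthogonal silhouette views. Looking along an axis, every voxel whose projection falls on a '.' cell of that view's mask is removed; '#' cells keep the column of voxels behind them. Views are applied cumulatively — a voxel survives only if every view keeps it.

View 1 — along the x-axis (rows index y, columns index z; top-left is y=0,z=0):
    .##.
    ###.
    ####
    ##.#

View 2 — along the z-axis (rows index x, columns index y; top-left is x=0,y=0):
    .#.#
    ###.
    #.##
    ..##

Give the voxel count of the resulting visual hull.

full grid |V| = 64
step 1: project along x, AND mask (12/16) → |grid| = 48
step 2: project along z, AND mask (10/16) → |grid| = 31

31 voxels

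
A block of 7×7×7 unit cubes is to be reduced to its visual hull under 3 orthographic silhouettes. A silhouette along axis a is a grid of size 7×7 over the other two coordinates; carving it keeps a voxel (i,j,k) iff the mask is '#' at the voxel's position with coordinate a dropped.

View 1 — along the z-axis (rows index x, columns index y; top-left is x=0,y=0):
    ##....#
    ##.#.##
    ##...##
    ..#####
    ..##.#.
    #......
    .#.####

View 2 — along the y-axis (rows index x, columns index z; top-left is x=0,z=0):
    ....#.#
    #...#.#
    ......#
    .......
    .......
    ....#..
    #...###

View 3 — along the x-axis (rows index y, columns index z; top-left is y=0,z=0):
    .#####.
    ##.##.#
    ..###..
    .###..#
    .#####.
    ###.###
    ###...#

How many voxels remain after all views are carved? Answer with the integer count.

|visual hull| = 30

start: 7×7×7 = 343 voxels
  1. axis=2 (XY plane), |mask|=26  ⇒  voxels=182
  2. axis=1 (XZ plane), |mask|=11  ⇒  voxels=46
  3. axis=0 (YZ plane), |mask|=32  ⇒  voxels=30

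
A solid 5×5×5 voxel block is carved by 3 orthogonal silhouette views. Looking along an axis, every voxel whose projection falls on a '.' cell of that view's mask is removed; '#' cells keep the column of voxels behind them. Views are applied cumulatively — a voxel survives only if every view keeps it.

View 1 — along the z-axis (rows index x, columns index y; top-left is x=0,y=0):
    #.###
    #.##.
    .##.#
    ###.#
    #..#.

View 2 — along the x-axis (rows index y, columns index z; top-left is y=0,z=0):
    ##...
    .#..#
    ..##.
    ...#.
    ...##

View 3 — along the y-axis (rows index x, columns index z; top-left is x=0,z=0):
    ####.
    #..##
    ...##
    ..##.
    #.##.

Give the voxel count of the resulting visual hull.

full grid |V| = 125
carve view 1 (along z, XY-mask fill 16/25): 80 voxels remain
carve view 2 (along x, YZ-mask fill 9/25): 29 voxels remain
carve view 3 (along y, XZ-mask fill 14/25): 18 voxels remain

remaining voxels: 18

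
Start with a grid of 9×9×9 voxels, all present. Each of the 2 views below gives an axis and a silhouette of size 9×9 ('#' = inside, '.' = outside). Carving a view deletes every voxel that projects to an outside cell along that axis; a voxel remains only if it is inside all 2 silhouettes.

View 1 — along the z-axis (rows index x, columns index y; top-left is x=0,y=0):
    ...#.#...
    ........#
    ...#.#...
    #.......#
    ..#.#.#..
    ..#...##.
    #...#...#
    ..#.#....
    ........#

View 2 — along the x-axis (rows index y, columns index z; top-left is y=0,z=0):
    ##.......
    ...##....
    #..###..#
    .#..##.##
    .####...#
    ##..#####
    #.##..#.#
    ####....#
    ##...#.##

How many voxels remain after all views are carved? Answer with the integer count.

93 voxels

initial block: 9^3 = 729
step 1: project along z, AND mask (19/81) → |grid| = 171
step 2: project along x, AND mask (41/81) → |grid| = 93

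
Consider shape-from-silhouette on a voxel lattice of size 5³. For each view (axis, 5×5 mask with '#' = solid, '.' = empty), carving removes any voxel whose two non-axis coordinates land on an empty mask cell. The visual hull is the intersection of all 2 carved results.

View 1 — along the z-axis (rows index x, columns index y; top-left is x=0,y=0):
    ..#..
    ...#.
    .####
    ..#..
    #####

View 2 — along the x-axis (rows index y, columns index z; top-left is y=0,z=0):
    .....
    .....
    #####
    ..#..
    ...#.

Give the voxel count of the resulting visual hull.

initial block: 5^3 = 125
step 1: project along z, AND mask (12/25) → |grid| = 60
step 2: project along x, AND mask (7/25) → |grid| = 25

25 voxels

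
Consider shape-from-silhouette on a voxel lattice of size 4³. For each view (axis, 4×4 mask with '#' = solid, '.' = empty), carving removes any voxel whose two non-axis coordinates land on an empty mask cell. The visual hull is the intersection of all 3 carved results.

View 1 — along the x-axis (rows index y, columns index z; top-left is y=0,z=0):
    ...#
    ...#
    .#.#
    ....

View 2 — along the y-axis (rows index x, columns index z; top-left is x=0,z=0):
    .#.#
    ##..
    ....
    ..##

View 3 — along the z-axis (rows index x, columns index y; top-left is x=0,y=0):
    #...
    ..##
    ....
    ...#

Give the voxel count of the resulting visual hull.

start: 4×4×4 = 64 voxels
[1] x-view keeps 4 columns → grid now 16
[2] y-view keeps 6 columns → grid now 8
[3] z-view keeps 4 columns → grid now 2

voxel count = 2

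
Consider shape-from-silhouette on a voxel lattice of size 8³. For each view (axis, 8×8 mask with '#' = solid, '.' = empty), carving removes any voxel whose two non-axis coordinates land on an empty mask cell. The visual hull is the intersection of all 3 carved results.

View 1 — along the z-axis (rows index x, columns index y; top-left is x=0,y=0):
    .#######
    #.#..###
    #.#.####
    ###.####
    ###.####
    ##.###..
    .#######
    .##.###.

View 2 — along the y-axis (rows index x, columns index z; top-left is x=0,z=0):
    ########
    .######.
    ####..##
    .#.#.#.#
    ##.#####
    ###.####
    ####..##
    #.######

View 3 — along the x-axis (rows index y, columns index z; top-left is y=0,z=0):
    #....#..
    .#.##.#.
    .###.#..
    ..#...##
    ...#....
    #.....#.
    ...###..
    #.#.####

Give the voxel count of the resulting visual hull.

initial block: 8^3 = 512
step 1: project along z, AND mask (49/64) → |grid| = 392
step 2: project along y, AND mask (51/64) → |grid| = 311
step 3: project along x, AND mask (25/64) → |grid| = 118

voxel count = 118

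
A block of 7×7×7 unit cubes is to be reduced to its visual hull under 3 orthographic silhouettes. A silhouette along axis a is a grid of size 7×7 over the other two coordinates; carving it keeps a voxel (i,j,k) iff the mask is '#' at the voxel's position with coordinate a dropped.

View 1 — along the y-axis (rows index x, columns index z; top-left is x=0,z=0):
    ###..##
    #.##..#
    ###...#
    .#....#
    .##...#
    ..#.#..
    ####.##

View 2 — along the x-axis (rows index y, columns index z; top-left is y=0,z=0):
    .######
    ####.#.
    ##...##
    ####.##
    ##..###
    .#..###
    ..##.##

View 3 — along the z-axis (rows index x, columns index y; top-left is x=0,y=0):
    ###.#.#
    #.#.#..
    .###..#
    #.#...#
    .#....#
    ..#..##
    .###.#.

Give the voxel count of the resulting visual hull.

remaining voxels: 67

initial block: 7^3 = 343
carve view 1 (along y, XZ-mask fill 26/49): 182 voxels remain
carve view 2 (along x, YZ-mask fill 34/49): 131 voxels remain
carve view 3 (along z, XY-mask fill 24/49): 67 voxels remain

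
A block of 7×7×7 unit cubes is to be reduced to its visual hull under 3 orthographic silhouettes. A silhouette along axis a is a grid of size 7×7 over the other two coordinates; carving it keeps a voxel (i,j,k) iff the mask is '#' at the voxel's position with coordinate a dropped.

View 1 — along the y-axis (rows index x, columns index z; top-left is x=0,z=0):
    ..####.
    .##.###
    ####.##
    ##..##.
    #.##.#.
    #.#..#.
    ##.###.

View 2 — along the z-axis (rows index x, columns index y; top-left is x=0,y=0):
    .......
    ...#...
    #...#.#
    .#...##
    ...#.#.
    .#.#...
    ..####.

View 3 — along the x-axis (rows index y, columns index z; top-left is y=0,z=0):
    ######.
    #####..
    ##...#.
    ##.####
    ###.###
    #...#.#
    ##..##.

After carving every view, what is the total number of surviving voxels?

remaining voxels: 48

start: 7×7×7 = 343 voxels
carve view 1 (along y, XZ-mask fill 31/49): 217 voxels remain
carve view 2 (along z, XY-mask fill 15/49): 69 voxels remain
carve view 3 (along x, YZ-mask fill 33/49): 48 voxels remain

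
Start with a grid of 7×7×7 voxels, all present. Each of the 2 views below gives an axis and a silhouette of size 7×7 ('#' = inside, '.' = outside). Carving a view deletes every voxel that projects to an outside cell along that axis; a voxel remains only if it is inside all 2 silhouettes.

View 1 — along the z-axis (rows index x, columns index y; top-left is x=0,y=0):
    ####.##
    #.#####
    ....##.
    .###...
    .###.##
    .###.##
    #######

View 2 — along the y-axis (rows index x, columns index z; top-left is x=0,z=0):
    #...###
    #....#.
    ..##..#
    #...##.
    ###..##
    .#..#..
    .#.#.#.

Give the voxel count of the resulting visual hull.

107 voxels

initial block: 7^3 = 343
step 1: project along z, AND mask (34/49) → |grid| = 238
step 2: project along y, AND mask (22/49) → |grid| = 107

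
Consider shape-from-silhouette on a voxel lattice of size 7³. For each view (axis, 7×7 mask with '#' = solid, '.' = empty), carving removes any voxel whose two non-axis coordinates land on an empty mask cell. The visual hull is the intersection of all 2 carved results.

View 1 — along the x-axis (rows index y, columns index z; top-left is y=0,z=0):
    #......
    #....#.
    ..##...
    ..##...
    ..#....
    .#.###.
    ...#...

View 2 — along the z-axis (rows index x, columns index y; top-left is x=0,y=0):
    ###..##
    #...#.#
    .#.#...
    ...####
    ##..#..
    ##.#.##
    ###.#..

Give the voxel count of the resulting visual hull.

initial block: 7^3 = 343
step 1: project along x, AND mask (13/49) → |grid| = 91
step 2: project along z, AND mask (26/49) → |grid| = 45

remaining voxels: 45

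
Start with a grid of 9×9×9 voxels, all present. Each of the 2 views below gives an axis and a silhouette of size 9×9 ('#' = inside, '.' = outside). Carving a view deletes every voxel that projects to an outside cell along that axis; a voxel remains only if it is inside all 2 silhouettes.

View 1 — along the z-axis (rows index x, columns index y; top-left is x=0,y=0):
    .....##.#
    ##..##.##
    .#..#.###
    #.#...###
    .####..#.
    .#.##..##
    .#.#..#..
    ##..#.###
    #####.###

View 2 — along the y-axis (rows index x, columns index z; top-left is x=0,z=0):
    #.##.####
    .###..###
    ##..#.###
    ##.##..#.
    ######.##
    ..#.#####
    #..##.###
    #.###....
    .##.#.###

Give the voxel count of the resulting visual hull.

|visual hull| = 272

initial block: 9^3 = 729
carve view 1 (along z, XY-mask fill 46/81): 414 voxels remain
carve view 2 (along y, XZ-mask fill 54/81): 272 voxels remain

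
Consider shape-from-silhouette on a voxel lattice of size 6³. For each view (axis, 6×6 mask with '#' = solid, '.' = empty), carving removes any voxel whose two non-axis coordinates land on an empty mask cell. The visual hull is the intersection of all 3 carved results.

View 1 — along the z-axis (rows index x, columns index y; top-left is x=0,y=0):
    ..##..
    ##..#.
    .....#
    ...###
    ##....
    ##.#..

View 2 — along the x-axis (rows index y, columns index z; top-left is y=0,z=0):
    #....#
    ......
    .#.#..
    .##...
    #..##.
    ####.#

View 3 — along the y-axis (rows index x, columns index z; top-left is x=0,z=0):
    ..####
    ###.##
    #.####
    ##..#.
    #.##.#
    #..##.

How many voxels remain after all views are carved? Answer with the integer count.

remaining voxels: 18

start: 6×6×6 = 216 voxels
V1 z: intersect with XY mask (14 set) -- 84 left
V2 x: intersect with YZ mask (14 set) -- 30 left
V3 y: intersect with XZ mask (24 set) -- 18 left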